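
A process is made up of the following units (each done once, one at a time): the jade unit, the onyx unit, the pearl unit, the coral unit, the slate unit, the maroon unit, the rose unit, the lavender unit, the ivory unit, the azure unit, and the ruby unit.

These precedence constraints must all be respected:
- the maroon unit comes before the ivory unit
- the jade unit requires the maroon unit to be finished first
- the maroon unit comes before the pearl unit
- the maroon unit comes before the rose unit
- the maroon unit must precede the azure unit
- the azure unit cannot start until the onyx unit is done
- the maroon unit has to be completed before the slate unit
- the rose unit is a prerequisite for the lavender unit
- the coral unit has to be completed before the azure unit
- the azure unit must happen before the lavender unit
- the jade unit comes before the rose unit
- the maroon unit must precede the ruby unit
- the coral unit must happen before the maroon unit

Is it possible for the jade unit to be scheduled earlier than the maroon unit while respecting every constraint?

No

There is a dependency chain the maroon unit → the jade unit, so the jade unit always comes after the maroon unit.
So no valid ordering can have the jade unit before the maroon unit.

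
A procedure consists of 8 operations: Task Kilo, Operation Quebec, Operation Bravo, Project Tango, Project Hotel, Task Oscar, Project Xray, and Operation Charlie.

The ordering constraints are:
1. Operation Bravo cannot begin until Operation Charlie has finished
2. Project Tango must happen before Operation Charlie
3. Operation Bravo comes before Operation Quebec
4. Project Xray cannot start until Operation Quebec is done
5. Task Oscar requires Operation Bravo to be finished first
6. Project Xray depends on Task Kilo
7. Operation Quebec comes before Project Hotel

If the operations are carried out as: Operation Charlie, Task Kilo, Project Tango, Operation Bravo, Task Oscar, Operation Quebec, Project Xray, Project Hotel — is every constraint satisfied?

No

Here Project Tango comes after Operation Charlie.
But one of the constraints requires Project Tango before Operation Charlie, so this ordering violates it.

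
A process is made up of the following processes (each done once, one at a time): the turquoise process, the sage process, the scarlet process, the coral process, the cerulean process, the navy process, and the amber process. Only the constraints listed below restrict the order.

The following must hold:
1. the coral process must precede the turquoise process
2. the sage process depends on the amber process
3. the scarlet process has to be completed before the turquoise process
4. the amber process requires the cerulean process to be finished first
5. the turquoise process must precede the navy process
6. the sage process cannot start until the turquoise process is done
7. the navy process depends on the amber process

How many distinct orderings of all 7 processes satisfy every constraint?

40

3 processes have no prerequisites (the scarlet process, the coral process, the cerulean process), so any of them could come first.
Systematically extending each partial ordering one process at a time and counting, there are 40 complete orderings.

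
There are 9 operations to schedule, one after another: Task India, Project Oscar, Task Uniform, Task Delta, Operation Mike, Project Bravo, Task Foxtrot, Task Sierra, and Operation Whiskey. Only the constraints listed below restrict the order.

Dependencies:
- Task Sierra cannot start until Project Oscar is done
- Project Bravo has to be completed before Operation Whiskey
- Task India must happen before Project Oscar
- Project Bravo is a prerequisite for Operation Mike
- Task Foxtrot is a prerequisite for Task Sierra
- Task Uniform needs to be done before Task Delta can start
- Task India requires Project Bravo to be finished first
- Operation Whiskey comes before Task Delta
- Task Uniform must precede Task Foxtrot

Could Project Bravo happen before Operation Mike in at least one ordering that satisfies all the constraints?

Project Bravo is actually forced before Operation Mike by the constraints, so certainly some valid ordering has Project Bravo first.

Yes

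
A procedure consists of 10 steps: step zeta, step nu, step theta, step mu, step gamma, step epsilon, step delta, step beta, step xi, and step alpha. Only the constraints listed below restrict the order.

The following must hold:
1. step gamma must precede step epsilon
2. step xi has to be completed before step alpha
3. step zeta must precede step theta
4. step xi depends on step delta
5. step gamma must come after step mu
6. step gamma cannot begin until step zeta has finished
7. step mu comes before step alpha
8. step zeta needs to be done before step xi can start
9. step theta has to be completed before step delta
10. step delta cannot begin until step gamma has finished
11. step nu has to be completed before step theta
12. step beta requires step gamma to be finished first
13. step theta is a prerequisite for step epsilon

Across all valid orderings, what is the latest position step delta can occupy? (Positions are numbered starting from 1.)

8

Every step that must follow step delta has to come after it. Tracing all chains starting from step delta, those steps are: step xi, step alpha — 2 in total.
With 2 mandatory successors out of 10 steps total, the latest slot for step delta is 10−2 = 8, and it's reachable by doing all non-successors before step delta.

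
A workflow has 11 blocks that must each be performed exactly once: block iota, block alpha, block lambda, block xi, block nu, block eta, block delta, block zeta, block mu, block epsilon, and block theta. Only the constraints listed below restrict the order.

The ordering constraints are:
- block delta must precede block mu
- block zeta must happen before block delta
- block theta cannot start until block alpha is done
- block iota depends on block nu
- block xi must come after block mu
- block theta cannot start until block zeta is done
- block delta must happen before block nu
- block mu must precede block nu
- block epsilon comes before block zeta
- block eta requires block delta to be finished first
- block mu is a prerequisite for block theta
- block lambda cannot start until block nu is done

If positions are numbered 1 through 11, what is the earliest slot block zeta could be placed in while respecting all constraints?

2

The only block forced before block zeta (directly or transitively) is block epsilon.
So at minimum 1 block comes before block zeta, putting block zeta no earlier than position 2. That position is achievable by scheduling exactly that predecessor first.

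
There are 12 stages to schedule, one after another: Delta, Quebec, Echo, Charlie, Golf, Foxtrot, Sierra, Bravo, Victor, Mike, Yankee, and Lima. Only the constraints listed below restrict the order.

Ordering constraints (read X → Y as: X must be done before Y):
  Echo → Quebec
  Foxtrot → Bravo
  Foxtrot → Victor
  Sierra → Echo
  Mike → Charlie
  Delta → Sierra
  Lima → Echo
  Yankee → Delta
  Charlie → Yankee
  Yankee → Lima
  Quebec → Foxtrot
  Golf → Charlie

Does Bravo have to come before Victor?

Nothing in the constraints links Bravo and Victor; they are unordered relative to each other.
There exist valid orderings with Victor before Bravo, so Bravo is not required to come first.

No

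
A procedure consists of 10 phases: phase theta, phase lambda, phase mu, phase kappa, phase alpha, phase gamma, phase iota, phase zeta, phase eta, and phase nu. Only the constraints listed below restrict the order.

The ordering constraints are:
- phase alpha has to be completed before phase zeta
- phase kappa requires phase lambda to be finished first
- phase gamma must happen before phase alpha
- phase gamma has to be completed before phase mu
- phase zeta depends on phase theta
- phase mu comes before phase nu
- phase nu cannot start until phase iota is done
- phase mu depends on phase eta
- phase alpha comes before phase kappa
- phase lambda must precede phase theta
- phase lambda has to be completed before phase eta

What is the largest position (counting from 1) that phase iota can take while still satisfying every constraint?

The only phase forced after phase iota (directly or by a chain) is phase nu.
So at least 1 phase follows phase iota, putting phase iota no later than position 9. That position is achievable by scheduling everything else first.

9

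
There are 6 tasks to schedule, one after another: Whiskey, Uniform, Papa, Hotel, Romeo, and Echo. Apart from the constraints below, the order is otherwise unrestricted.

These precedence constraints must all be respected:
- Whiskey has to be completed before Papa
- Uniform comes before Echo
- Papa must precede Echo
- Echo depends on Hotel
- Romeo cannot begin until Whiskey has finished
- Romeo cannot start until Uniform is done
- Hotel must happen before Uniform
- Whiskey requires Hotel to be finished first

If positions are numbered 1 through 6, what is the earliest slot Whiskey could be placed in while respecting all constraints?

2

Working backwards through the constraints from Whiskey, its only required predecessor is Hotel.
With 1 mandatory predecessor, the earliest Whiskey can sit is position 1+1 = 2, and placing just that one first achieves it.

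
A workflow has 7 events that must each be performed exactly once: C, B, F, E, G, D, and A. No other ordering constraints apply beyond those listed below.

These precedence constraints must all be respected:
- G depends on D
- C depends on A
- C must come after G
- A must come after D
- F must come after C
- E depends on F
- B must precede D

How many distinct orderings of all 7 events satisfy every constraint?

2

Only B has no prerequisites, so it must go first.
Enumerating by repeatedly choosing an available event (one whose prerequisites are all placed) gives 2 distinct complete orderings.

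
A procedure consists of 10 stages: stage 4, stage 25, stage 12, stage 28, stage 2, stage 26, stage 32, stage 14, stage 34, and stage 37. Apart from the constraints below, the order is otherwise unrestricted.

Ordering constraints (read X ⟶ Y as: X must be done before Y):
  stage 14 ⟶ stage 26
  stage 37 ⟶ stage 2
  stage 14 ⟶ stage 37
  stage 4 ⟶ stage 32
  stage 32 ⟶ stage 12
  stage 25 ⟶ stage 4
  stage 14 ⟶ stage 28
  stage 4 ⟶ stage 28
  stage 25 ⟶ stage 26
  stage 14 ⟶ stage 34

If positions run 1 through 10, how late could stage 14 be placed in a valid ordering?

5

Following every chain forward from stage 14, the stages that must come later are stage 28, stage 2, stage 26, stage 34, stage 37 — 5 of them.
So at least 5 stages follow stage 14, putting stage 14 no later than position 5. That position is achievable by scheduling everything else first.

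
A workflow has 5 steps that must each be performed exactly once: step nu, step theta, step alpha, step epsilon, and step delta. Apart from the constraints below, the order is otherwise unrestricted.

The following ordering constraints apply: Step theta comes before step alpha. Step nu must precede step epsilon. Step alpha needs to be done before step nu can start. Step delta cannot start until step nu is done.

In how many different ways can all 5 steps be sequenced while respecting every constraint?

Only step theta has no prerequisites, so it must go first.
Enumerating by repeatedly choosing an available step (one whose prerequisites are all placed) gives 2 distinct complete orderings.

2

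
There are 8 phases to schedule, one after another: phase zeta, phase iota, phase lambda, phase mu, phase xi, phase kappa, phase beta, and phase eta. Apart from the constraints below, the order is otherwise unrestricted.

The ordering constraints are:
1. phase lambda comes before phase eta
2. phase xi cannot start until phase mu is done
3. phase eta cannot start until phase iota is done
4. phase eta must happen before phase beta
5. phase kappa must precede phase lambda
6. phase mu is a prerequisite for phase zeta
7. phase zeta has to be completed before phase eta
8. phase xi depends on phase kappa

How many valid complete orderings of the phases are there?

156

3 phases have no prerequisites (phase iota, phase mu, phase kappa), so any of them could come first.
Enumerating by repeatedly choosing an available phase (one whose prerequisites are all placed) gives 156 distinct complete orderings.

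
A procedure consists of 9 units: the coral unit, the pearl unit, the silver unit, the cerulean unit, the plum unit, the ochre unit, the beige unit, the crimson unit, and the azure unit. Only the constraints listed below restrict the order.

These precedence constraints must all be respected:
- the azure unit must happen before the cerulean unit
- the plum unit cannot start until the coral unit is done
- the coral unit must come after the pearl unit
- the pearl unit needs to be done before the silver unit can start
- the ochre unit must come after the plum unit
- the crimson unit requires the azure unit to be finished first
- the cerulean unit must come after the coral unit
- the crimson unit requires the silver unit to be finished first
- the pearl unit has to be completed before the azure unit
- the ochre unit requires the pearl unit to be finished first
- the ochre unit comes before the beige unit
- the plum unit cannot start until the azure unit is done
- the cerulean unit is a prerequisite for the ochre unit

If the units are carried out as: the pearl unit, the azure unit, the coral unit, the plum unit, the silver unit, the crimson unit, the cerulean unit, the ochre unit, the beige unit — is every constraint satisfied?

Yes

Checking each listed constraint against this order: for instance, the pearl unit is in position 1 and the ochre unit in position 8, so that constraint holds — and the remaining constraints check out the same way.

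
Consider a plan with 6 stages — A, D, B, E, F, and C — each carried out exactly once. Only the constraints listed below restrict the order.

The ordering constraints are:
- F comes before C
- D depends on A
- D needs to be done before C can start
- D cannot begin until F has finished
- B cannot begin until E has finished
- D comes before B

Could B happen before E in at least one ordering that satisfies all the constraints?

There is a dependency chain E → B, so B always comes after E.
Hence B can never be scheduled before E.

No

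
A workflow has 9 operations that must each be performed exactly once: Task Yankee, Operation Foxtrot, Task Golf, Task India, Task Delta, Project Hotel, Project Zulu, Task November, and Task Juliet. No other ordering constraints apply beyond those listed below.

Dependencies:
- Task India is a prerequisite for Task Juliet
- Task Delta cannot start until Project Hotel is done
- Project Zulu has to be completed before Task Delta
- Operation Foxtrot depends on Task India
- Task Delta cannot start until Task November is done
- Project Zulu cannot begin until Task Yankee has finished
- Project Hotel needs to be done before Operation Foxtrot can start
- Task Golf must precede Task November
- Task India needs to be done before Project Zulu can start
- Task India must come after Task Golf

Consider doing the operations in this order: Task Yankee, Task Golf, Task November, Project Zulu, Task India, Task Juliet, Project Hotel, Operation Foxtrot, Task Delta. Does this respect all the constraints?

The sequence places Project Zulu ahead of Task India.
That contradicts the constraint that Task India must precede Project Zulu.

No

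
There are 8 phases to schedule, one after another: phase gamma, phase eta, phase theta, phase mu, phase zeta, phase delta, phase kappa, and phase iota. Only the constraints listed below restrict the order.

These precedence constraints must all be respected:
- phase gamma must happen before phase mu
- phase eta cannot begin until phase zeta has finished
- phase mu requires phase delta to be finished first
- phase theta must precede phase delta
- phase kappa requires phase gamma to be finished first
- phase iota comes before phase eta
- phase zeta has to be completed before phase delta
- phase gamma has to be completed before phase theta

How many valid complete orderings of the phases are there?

332

3 phases have no prerequisites (phase gamma, phase zeta, phase iota), so any of them could come first.
Systematically extending each partial ordering one phase at a time and counting, there are 332 complete orderings.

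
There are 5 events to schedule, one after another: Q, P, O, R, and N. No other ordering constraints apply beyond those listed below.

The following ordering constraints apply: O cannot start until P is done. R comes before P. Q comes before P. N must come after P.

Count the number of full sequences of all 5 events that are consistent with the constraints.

2 events have no prerequisites (Q, R), so any of them could come first.
Counting all ways to extend the partial order to a total order gives 4.

4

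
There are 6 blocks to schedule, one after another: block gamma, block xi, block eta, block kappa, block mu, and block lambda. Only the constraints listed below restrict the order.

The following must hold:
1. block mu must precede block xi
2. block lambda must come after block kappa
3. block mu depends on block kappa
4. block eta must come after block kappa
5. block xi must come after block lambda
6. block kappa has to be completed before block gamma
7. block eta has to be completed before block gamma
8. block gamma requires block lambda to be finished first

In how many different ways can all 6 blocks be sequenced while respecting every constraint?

Only block kappa has no prerequisites, so it must go first.
Counting all ways to extend the partial order to a total order gives 16.

16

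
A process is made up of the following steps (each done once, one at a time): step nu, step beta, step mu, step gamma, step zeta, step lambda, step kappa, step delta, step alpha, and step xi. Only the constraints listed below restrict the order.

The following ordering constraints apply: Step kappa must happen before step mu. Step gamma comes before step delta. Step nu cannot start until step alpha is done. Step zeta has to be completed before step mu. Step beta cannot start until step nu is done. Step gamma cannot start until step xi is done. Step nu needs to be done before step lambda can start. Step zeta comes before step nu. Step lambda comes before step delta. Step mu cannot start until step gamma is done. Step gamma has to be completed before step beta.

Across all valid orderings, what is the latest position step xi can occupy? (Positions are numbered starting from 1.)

The steps that are forced after step xi, directly or by a chain of constraints, are step beta, step mu, step gamma, step delta. That's 4 steps.
With 4 mandatory successors out of 10 steps total, the latest slot for step xi is 10−4 = 6, and it's reachable by doing all non-successors before step xi.

6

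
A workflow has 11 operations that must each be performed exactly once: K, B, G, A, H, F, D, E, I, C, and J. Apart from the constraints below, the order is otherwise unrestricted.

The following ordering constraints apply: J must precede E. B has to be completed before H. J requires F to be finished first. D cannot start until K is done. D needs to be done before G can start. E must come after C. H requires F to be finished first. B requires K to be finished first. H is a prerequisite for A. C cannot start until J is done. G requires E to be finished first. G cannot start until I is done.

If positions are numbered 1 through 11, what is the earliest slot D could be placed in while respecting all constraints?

Working backwards through the constraints from D, its only required predecessor is K.
So at minimum 1 operation comes before D, putting D no earlier than position 2. That position is achievable by scheduling exactly that predecessor first.

2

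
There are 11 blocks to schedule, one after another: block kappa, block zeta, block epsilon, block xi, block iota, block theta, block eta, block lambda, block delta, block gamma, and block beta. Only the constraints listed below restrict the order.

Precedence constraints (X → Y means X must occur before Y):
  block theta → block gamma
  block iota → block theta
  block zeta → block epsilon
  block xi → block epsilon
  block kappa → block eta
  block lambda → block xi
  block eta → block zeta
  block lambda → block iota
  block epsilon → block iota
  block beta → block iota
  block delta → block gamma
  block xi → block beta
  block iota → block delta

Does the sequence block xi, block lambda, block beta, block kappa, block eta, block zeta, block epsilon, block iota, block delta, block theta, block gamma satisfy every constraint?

Here block lambda comes after block xi.
Since block lambda is required before block xi, the ordering is invalid.

No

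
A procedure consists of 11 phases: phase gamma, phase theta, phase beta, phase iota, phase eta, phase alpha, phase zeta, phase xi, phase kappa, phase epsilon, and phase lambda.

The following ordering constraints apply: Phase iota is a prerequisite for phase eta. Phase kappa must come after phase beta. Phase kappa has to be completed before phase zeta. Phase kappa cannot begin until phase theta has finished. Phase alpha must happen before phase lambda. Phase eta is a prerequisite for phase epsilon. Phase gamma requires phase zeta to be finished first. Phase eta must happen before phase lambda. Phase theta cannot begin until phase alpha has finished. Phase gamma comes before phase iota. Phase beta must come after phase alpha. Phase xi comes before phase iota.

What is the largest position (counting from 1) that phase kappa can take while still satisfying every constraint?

The phases that are forced after phase kappa, directly or by a chain of constraints, are phase gamma, phase iota, phase eta, phase zeta, phase epsilon, phase lambda. That's 6 phases.
With 6 mandatory successors out of 11 phases total, the latest slot for phase kappa is 11−6 = 5, and it's reachable by doing all non-successors before phase kappa.

5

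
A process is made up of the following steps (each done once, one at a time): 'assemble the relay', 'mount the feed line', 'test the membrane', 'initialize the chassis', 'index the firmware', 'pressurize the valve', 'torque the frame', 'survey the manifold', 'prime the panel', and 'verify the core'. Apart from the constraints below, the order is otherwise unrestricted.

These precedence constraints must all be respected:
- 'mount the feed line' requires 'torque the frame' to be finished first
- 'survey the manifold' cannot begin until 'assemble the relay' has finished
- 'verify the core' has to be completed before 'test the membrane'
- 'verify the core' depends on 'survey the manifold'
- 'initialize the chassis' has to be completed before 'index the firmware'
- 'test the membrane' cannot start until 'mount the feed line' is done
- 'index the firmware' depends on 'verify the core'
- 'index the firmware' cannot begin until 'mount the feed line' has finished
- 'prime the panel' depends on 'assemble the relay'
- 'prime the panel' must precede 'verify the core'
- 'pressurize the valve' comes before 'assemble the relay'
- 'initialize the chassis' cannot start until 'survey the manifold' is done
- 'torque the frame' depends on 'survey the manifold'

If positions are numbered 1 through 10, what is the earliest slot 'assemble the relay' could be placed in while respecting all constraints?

2

The only step forced before 'assemble the relay' (directly or transitively) is 'pressurize the valve'.
So at minimum 1 step comes before 'assemble the relay', putting 'assemble the relay' no earlier than position 2. That position is achievable by scheduling exactly that predecessor first.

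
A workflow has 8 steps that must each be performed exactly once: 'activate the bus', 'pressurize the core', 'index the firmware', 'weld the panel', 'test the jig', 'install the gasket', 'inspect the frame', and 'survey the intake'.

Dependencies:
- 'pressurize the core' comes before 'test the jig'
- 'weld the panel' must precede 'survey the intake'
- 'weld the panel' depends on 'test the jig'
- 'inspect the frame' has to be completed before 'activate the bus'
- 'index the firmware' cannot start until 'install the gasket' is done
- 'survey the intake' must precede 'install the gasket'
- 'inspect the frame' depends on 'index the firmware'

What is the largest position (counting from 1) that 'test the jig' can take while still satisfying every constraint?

The steps that are forced after 'test the jig', directly or by a chain of constraints, are 'activate the bus', 'index the firmware', 'weld the panel', 'install the gasket', 'inspect the frame', 'survey the intake'. That's 6 steps.
So at least 6 steps follow 'test the jig', putting 'test the jig' no later than position 2. That position is achievable by scheduling everything else first.

2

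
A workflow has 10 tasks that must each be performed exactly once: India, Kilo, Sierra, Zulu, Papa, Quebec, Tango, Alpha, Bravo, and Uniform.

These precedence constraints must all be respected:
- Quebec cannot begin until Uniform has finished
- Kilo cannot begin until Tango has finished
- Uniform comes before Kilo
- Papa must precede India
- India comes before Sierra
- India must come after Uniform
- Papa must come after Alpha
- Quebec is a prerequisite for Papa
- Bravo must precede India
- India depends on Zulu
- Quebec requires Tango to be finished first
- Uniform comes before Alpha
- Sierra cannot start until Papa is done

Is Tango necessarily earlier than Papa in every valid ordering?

Tracing the constraints gives a chain: Tango → Quebec → Papa.
That forces Tango before Papa in every valid schedule.

Yes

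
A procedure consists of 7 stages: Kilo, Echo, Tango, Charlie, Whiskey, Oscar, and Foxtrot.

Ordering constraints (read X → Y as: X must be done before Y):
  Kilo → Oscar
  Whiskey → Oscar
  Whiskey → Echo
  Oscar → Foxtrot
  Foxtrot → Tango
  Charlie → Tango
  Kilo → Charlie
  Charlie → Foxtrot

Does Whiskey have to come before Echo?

Yes

Chaining the stated constraints: Whiskey → Echo.
Hence Whiskey necessarily comes before Echo.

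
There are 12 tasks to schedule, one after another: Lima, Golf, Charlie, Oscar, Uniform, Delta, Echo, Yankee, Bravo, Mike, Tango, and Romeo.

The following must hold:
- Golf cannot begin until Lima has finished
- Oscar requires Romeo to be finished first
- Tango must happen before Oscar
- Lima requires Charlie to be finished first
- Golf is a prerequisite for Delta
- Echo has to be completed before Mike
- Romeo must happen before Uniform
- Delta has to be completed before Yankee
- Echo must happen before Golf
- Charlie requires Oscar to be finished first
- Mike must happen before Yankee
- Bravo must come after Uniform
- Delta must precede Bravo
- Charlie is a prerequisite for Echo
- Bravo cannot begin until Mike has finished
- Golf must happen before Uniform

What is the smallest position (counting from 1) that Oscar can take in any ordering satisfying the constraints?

3

Every task that must precede Oscar has to come before it. Tracing all chains that end at Oscar, those tasks are: Tango, Romeo — 2 in total.
So at minimum 2 tasks come before Oscar, putting Oscar no earlier than position 3. That position is achievable by scheduling exactly those predecessors first.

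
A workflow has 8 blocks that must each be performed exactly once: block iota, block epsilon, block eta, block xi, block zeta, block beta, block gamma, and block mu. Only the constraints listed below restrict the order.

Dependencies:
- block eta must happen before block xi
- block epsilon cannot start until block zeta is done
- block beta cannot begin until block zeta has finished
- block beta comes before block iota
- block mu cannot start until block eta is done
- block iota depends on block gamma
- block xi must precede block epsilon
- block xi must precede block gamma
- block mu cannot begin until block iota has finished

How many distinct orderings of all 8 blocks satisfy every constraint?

The blocks with no prerequisites are block eta, block zeta; any of them can be placed first.
Counting all ways to extend the partial order to a total order gives 46.

46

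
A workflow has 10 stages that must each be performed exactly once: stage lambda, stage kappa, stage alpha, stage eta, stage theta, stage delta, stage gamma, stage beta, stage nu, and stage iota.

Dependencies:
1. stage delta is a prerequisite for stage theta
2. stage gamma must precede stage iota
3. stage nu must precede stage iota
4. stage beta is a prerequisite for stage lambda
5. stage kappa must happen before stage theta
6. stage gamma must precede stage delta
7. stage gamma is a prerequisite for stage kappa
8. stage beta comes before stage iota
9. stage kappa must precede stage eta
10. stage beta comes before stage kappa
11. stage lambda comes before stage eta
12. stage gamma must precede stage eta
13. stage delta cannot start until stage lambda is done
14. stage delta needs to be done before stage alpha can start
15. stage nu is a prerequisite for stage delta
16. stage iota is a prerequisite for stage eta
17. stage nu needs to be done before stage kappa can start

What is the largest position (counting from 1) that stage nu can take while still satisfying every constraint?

The stages that are forced after stage nu, directly or by a chain of constraints, are stage kappa, stage alpha, stage eta, stage theta, stage delta, stage iota. That's 6 stages.
So at least 6 stages follow stage nu, putting stage nu no later than position 4. That position is achievable by scheduling everything else first.

4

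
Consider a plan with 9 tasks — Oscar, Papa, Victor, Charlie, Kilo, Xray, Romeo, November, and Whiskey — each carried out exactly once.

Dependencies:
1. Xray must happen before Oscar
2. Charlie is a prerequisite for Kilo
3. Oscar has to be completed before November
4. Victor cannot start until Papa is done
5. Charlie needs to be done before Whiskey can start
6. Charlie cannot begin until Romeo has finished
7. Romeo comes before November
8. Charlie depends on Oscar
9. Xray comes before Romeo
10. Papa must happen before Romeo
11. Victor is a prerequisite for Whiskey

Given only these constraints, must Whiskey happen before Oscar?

There is a chain Oscar → Charlie → Whiskey, which puts Oscar before Whiskey.
So Whiskey never precedes Oscar.

No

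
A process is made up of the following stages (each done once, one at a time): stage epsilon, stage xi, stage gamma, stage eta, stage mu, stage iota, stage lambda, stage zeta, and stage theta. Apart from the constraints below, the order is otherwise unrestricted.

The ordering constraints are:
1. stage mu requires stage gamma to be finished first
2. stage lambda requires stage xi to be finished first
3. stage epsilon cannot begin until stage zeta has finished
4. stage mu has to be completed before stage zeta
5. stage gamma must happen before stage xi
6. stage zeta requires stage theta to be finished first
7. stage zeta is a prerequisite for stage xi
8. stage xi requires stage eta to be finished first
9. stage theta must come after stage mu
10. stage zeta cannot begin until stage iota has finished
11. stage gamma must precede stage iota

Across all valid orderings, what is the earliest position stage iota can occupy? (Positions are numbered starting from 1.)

The only stage forced before stage iota (directly or transitively) is stage gamma.
With 1 mandatory predecessor, the earliest stage iota can sit is position 1+1 = 2, and placing just that one first achieves it.

2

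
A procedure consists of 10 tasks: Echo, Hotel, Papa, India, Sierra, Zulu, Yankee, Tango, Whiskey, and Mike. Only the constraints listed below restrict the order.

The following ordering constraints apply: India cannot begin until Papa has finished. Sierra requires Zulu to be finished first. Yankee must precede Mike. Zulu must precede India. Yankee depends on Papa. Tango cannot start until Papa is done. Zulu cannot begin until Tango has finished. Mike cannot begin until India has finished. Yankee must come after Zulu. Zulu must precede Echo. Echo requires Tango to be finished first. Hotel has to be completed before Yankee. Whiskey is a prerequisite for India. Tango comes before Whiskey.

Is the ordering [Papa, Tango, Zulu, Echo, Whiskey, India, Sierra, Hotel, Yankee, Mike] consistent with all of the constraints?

Yes

Going through the constraints one by one, each required predecessor appears earlier in the sequence than its dependent — e.g. Papa (position 1) is before Yankee (position 9), as required.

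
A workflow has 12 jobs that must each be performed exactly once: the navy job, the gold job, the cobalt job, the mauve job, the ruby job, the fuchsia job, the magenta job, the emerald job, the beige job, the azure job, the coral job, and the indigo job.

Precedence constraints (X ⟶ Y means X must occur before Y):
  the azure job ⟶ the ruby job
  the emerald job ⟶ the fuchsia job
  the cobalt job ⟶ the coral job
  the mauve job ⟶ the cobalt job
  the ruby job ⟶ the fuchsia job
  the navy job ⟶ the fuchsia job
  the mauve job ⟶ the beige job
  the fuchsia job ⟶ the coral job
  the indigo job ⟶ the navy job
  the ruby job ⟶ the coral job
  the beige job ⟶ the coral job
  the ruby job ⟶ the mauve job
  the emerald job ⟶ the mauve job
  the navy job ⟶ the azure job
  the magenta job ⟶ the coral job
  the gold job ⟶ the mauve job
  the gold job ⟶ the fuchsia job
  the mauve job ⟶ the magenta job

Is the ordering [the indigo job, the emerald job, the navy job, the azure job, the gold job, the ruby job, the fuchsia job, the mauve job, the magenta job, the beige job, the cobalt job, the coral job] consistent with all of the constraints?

Going through the constraints one by one, each required predecessor appears earlier in the sequence than its dependent — e.g. the ruby job (position 6) is before the coral job (position 12), as required.

Yes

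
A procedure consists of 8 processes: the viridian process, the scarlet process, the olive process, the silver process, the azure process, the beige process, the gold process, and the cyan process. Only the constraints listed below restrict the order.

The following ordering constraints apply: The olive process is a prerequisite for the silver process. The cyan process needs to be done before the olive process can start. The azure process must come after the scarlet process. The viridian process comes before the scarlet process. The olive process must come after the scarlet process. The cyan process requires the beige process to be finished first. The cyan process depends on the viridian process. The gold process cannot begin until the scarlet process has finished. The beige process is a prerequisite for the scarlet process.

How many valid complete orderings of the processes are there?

The processes with no prerequisites are the viridian process, the beige process; any of them can be placed first.
Systematically extending each partial ordering one process at a time and counting, there are 64 complete orderings.

64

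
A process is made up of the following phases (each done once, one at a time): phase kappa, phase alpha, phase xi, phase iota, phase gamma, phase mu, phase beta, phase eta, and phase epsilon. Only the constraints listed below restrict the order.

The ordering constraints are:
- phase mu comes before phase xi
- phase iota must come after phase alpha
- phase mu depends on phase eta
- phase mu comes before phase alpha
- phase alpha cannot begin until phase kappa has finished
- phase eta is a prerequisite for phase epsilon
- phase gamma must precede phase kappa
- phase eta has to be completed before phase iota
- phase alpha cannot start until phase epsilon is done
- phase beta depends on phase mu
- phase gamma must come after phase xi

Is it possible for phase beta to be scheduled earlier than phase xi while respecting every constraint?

Yes

Nothing in the constraints forces phase xi before phase beta — there is no chain from phase xi to phase beta.
That means at least one valid schedule has phase beta before phase xi.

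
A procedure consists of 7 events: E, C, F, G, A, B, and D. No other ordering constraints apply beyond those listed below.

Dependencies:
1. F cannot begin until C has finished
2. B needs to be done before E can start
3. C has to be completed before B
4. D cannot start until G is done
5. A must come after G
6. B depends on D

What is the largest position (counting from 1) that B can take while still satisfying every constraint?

Following the constraints forward from B, its only required successor is E.
So at least 1 event follows B, putting B no later than position 6. That position is achievable by scheduling everything else first.

6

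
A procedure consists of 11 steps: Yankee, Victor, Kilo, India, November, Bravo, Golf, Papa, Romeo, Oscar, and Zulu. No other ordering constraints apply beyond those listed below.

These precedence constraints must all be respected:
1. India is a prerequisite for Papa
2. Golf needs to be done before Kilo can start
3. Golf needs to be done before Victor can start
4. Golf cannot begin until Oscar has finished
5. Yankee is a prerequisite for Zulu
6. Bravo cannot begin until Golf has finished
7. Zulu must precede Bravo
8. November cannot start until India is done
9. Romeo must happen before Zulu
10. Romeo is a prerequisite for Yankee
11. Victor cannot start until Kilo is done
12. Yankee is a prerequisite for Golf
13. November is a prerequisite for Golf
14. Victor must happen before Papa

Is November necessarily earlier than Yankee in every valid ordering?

No

November and Yankee are not related by any chain of constraints.
There exist valid orderings with Yankee before November, so November is not required to come first.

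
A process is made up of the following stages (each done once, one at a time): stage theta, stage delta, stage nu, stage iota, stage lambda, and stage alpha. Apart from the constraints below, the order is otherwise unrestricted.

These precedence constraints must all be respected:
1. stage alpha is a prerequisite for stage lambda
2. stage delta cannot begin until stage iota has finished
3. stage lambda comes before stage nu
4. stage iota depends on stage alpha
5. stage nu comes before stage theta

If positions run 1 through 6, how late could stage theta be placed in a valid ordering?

6

Nothing depends on stage theta, so it can be the final stage, position 6.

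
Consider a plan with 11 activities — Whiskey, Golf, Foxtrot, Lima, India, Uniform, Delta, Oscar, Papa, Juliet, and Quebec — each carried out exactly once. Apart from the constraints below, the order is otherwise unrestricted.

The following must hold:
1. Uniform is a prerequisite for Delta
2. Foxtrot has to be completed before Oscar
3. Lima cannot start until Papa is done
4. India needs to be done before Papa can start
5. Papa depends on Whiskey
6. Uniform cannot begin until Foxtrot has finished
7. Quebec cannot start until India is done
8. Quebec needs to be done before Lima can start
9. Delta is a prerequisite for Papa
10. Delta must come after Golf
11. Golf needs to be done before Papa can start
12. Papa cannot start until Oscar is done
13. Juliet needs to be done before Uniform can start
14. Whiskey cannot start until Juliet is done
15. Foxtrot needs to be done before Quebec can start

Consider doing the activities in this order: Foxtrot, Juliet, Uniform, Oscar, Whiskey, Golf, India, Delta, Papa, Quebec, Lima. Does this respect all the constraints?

Going through the constraints one by one, each required predecessor appears earlier in the sequence than its dependent — e.g. Foxtrot (position 1) is before Quebec (position 10), as required.

Yes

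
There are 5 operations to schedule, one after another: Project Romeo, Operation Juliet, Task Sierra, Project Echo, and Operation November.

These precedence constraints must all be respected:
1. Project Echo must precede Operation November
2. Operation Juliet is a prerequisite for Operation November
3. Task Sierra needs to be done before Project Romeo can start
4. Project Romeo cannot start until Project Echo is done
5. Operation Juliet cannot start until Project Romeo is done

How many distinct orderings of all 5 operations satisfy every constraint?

2 operations have no prerequisites (Task Sierra, Project Echo), so any of them could come first.
Enumerating by repeatedly choosing an available operation (one whose prerequisites are all placed) gives 2 distinct complete orderings.

2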